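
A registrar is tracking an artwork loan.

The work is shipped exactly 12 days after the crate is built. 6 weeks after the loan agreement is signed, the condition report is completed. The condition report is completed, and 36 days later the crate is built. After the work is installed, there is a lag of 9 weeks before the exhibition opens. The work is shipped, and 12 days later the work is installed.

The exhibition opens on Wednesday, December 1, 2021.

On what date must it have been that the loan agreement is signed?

The exhibition opens: Dec 1, 2021.
The work is installed: Dec 1, 2021 − 9 weeks = Sep 29, 2021.
The work is shipped: Sep 29, 2021 − 12 days = Sep 17, 2021.
The crate is built: Sep 17, 2021 − 12 days = Sep 5, 2021.
The condition report is completed: Sep 5, 2021 − 36 days = Jul 31, 2021.
The loan agreement is signed: Jul 31, 2021 − 6 weeks = Jun 19, 2021.

Saturday, June 19, 2021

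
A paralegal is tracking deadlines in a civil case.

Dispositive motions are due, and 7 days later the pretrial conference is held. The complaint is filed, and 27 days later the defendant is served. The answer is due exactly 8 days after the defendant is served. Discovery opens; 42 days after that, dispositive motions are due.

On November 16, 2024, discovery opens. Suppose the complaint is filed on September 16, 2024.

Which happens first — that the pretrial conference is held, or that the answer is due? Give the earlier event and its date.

The answer is due — October 21, 2024

Discovery opens: Nov 16, 2024.
Dispositive motions are due: Nov 16, 2024 + 42 days = Dec 28, 2024.
The pretrial conference is held: Dec 28, 2024 + 7 days = Jan 4, 2025.
The complaint is filed: Sep 16, 2024.
The defendant is served: Sep 16, 2024 + 27 days = Oct 13, 2024.
The answer is due: Oct 13, 2024 + 8 days = Oct 21, 2024.
Comparing: the pretrial conference is held on Jan 4, 2025 vs the answer is due on Oct 21, 2024. Earlier: the answer is due.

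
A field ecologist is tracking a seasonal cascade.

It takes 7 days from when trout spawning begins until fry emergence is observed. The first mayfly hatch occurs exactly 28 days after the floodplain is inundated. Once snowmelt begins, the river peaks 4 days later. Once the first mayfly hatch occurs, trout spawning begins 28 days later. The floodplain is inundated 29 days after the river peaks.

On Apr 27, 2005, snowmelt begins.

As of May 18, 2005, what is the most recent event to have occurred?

Snowmelt begins: Apr 27, 2005.
The river peaks: Apr 27, 2005 + 4 days = May 1, 2005.
The floodplain is inundated: May 1, 2005 + 29 days = May 30, 2005.
The first mayfly hatch occurs: May 30, 2005 + 28 days = Jun 27, 2005.
Trout spawning begins: Jun 27, 2005 + 28 days = Jul 25, 2005.
Fry emergence is observed: Jul 25, 2005 + 7 days = Aug 1, 2005.
May 18, 2005 falls between when the river peaks (May 1, 2005) and when the floodplain is inundated (May 30, 2005).

The river peaks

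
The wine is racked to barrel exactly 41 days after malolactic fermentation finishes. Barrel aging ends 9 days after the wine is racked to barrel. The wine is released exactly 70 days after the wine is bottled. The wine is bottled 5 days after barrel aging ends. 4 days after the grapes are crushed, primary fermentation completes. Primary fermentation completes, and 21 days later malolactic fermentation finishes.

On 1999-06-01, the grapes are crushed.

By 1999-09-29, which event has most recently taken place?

The grapes are crushed: Jun 1, 1999.
Primary fermentation completes: Jun 1, 1999 + 4 days = Jun 5, 1999.
Malolactic fermentation finishes: Jun 5, 1999 + 21 days = Jun 26, 1999.
The wine is racked to barrel: Jun 26, 1999 + 41 days = Aug 6, 1999.
Barrel aging ends: Aug 6, 1999 + 9 days = Aug 15, 1999.
The wine is bottled: Aug 15, 1999 + 5 days = Aug 20, 1999.
The wine is released: Aug 20, 1999 + 70 days = Oct 29, 1999.
Sep 29, 1999 falls between when the wine is bottled (Aug 20, 1999) and when the wine is released (Oct 29, 1999).

The wine is bottled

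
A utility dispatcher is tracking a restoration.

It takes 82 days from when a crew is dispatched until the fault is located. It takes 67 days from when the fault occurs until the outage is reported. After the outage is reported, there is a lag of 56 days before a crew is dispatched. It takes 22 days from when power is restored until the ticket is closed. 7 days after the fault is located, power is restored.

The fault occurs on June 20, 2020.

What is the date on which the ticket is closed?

February 9, 2021

The fault occurs: Jun 20, 2020.
The outage is reported: Jun 20, 2020 + 67 days = Aug 26, 2020.
A crew is dispatched: Aug 26, 2020 + 56 days = Oct 21, 2020.
The fault is located: Oct 21, 2020 + 82 days = Jan 11, 2021.
Power is restored: Jan 11, 2021 + 7 days = Jan 18, 2021.
The ticket is closed: Jan 18, 2021 + 22 days = Feb 9, 2021.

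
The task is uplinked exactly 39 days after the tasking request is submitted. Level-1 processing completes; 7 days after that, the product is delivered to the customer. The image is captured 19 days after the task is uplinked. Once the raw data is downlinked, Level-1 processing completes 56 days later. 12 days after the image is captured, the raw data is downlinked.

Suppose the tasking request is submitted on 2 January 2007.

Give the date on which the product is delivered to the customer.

15 May 2007

The tasking request is submitted: Jan 2, 2007.
The task is uplinked: Jan 2, 2007 + 39 days = Feb 10, 2007.
The image is captured: Feb 10, 2007 + 19 days = Mar 1, 2007.
The raw data is downlinked: Mar 1, 2007 + 12 days = Mar 13, 2007.
Level-1 processing completes: Mar 13, 2007 + 56 days = May 8, 2007.
The product is delivered to the customer: May 8, 2007 + 7 days = May 15, 2007.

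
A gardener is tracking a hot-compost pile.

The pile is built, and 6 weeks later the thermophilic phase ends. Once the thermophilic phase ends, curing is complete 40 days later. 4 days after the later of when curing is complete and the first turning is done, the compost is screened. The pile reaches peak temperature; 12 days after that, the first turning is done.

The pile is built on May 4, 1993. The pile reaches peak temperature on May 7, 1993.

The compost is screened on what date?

The pile is built: May 4, 1993.
The thermophilic phase ends: May 4, 1993 + 6 weeks = Jun 15, 1993.
Curing is complete: Jun 15, 1993 + 40 days = Jul 25, 1993.
The pile reaches peak temperature: May 7, 1993.
The first turning is done: May 7, 1993 + 12 days = May 19, 1993.
Both prerequisites met — curing is complete (Jul 25, 1993), the first turning is done (May 19, 1993); the later is Jul 25, 1993.
The compost is screened: Jul 25, 1993 + 4 days = Jul 29, 1993.

July 29, 1993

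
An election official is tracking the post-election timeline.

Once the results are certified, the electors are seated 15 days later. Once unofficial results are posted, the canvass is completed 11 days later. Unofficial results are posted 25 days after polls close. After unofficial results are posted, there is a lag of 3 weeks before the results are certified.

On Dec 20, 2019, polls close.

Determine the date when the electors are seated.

Feb 19, 2020

Polls close: Dec 20, 2019.
Unofficial results are posted: Dec 20, 2019 + 25 days = Jan 14, 2020.
The results are certified: Jan 14, 2020 + 3 weeks = Feb 4, 2020.
The electors are seated: Feb 4, 2020 + 15 days = Feb 19, 2020.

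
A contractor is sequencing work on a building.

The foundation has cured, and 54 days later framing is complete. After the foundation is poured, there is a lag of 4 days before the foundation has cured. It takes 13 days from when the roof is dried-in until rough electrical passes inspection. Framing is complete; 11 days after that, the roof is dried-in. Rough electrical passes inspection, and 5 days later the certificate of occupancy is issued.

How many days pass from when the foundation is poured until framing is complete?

Causal path: the foundation is poured → the foundation has cured → framing is complete.
Total delay along the path: 4 + 54 = 58 days.

58 days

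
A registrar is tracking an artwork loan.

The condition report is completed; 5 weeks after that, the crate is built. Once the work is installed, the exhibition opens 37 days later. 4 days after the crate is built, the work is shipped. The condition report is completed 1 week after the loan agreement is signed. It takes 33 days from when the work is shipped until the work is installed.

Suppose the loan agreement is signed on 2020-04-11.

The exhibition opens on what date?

2020-08-05

The loan agreement is signed: Apr 11, 2020.
The condition report is completed: Apr 11, 2020 + 1 week = Apr 18, 2020.
The crate is built: Apr 18, 2020 + 5 weeks = May 23, 2020.
The work is shipped: May 23, 2020 + 4 days = May 27, 2020.
The work is installed: May 27, 2020 + 33 days = Jun 29, 2020.
The exhibition opens: Jun 29, 2020 + 37 days = Aug 5, 2020.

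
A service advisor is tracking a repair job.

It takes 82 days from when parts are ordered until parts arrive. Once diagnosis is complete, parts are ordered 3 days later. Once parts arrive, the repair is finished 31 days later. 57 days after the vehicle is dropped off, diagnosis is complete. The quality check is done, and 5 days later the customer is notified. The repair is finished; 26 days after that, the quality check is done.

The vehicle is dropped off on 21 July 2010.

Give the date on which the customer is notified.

10 February 2011

The vehicle is dropped off: Jul 21, 2010.
Diagnosis is complete: Jul 21, 2010 + 57 days = Sep 16, 2010.
Parts are ordered: Sep 16, 2010 + 3 days = Sep 19, 2010.
Parts arrive: Sep 19, 2010 + 82 days = Dec 10, 2010.
The repair is finished: Dec 10, 2010 + 31 days = Jan 10, 2011.
The quality check is done: Jan 10, 2011 + 26 days = Feb 5, 2011.
The customer is notified: Feb 5, 2011 + 5 days = Feb 10, 2011.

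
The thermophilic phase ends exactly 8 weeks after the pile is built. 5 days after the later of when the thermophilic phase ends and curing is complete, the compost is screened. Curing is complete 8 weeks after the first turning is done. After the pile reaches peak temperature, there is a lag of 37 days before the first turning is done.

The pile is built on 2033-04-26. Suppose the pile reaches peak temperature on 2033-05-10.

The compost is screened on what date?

The pile is built: Apr 26, 2033.
The thermophilic phase ends: Apr 26, 2033 + 8 weeks = Jun 21, 2033.
The pile reaches peak temperature: May 10, 2033.
The first turning is done: May 10, 2033 + 37 days = Jun 16, 2033.
Curing is complete: Jun 16, 2033 + 8 weeks = Aug 11, 2033.
Both prerequisites met — the thermophilic phase ends (Jun 21, 2033), curing is complete (Aug 11, 2033); the later is Aug 11, 2033.
The compost is screened: Aug 11, 2033 + 5 days = Aug 16, 2033.

2033-08-16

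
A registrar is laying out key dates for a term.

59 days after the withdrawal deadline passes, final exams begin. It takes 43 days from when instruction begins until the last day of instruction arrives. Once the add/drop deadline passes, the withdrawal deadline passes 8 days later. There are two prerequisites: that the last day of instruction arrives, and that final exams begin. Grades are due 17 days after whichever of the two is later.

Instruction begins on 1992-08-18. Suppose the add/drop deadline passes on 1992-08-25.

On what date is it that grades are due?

1992-11-17

Instruction begins: Aug 18, 1992.
The last day of instruction arrives: Aug 18, 1992 + 43 days = Sep 30, 1992.
The add/drop deadline passes: Aug 25, 1992.
The withdrawal deadline passes: Aug 25, 1992 + 8 days = Sep 2, 1992.
Final exams begin: Sep 2, 1992 + 59 days = Oct 31, 1992.
Both prerequisites met — the last day of instruction arrives (Sep 30, 1992), final exams begin (Oct 31, 1992); the later is Oct 31, 1992.
Grades are due: Oct 31, 1992 + 17 days = Nov 17, 1992.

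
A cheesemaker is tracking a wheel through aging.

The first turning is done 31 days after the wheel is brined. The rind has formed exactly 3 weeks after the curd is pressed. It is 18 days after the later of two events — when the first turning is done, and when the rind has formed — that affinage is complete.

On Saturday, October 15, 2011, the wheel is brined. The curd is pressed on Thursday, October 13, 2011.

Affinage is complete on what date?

The wheel is brined: Oct 15, 2011.
The first turning is done: Oct 15, 2011 + 31 days = Nov 15, 2011.
The curd is pressed: Oct 13, 2011.
The rind has formed: Oct 13, 2011 + 3 weeks = Nov 3, 2011.
Both prerequisites met — the first turning is done (Nov 15, 2011), the rind has formed (Nov 3, 2011); the later is Nov 15, 2011.
Affinage is complete: Nov 15, 2011 + 18 days = Dec 3, 2011.

Saturday, December 3, 2011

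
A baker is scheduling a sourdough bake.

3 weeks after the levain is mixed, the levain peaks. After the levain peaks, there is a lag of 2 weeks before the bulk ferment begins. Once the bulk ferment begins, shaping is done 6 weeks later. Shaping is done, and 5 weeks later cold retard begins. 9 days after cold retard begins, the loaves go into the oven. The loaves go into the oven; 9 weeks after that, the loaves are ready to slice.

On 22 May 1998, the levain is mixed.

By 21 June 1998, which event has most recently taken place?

The levain peaks

The levain is mixed: May 22, 1998.
The levain peaks: May 22, 1998 + 3 weeks = Jun 12, 1998.
The bulk ferment begins: Jun 12, 1998 + 2 weeks = Jun 26, 1998.
Shaping is done: Jun 26, 1998 + 6 weeks = Aug 7, 1998.
Cold retard begins: Aug 7, 1998 + 5 weeks = Sep 11, 1998.
The loaves go into the oven: Sep 11, 1998 + 9 days = Sep 20, 1998.
The loaves are ready to slice: Sep 20, 1998 + 9 weeks = Nov 22, 1998.
Jun 21, 1998 falls between when the levain peaks (Jun 12, 1998) and when the bulk ferment begins (Jun 26, 1998).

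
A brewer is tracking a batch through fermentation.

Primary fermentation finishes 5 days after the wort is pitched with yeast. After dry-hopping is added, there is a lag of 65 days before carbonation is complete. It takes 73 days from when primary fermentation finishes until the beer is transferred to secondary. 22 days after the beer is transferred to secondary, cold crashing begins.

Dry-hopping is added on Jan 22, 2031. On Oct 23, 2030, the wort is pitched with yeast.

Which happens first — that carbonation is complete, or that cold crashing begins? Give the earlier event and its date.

Cold crashing begins — Jan 31, 2031

Dry-hopping is added: Jan 22, 2031.
Carbonation is complete: Jan 22, 2031 + 65 days = Mar 28, 2031.
The wort is pitched with yeast: Oct 23, 2030.
Primary fermentation finishes: Oct 23, 2030 + 5 days = Oct 28, 2030.
The beer is transferred to secondary: Oct 28, 2030 + 73 days = Jan 9, 2031.
Cold crashing begins: Jan 9, 2031 + 22 days = Jan 31, 2031.
Comparing: carbonation is complete on Mar 28, 2031 vs cold crashing begins on Jan 31, 2031. Earlier: cold crashing begins.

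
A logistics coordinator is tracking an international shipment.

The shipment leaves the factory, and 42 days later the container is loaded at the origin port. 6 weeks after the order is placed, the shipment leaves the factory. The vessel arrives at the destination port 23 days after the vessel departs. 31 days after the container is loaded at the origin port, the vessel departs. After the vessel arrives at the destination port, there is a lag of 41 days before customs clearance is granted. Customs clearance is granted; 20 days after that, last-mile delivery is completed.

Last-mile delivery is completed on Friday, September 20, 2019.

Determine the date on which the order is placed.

Tuesday, March 5, 2019

Last-mile delivery is completed: Sep 20, 2019.
Customs clearance is granted: Sep 20, 2019 − 20 days = Aug 31, 2019.
The vessel arrives at the destination port: Aug 31, 2019 − 41 days = Jul 21, 2019.
The vessel departs: Jul 21, 2019 − 23 days = Jun 28, 2019.
The container is loaded at the origin port: Jun 28, 2019 − 31 days = May 28, 2019.
The shipment leaves the factory: May 28, 2019 − 42 days = Apr 16, 2019.
The order is placed: Apr 16, 2019 − 6 weeks = Mar 5, 2019.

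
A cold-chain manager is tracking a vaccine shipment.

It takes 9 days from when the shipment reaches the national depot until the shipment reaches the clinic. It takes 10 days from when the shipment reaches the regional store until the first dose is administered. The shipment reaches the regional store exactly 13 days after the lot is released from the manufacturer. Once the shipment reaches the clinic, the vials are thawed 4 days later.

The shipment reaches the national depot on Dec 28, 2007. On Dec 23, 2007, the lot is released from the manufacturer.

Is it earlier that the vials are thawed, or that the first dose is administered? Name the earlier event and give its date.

The vials are thawed — Jan 10, 2008

The shipment reaches the national depot: Dec 28, 2007.
The shipment reaches the clinic: Dec 28, 2007 + 9 days = Jan 6, 2008.
The vials are thawed: Jan 6, 2008 + 4 days = Jan 10, 2008.
The lot is released from the manufacturer: Dec 23, 2007.
The shipment reaches the regional store: Dec 23, 2007 + 13 days = Jan 5, 2008.
The first dose is administered: Jan 5, 2008 + 10 days = Jan 15, 2008.
Comparing: the vials are thawed on Jan 10, 2008 vs the first dose is administered on Jan 15, 2008. Earlier: the vials are thawed.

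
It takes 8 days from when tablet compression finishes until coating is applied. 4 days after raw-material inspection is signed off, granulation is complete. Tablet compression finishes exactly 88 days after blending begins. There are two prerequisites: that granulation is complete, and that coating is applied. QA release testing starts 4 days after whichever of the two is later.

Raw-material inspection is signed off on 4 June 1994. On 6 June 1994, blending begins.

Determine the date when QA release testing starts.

14 September 1994

Raw-material inspection is signed off: Jun 4, 1994.
Granulation is complete: Jun 4, 1994 + 4 days = Jun 8, 1994.
Blending begins: Jun 6, 1994.
Tablet compression finishes: Jun 6, 1994 + 88 days = Sep 2, 1994.
Coating is applied: Sep 2, 1994 + 8 days = Sep 10, 1994.
Both prerequisites met — granulation is complete (Jun 8, 1994), coating is applied (Sep 10, 1994); the later is Sep 10, 1994.
QA release testing starts: Sep 10, 1994 + 4 days = Sep 14, 1994.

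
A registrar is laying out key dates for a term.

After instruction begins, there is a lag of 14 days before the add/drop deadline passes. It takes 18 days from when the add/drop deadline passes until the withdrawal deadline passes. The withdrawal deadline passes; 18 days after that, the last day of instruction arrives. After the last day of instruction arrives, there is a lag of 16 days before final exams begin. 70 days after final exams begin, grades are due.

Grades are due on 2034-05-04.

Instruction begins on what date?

2033-12-19

Grades are due: May 4, 2034.
Final exams begin: May 4, 2034 − 70 days = Feb 23, 2034.
The last day of instruction arrives: Feb 23, 2034 − 16 days = Feb 7, 2034.
The withdrawal deadline passes: Feb 7, 2034 − 18 days = Jan 20, 2034.
The add/drop deadline passes: Jan 20, 2034 − 18 days = Jan 2, 2034.
Instruction begins: Jan 2, 2034 − 14 days = Dec 19, 2033.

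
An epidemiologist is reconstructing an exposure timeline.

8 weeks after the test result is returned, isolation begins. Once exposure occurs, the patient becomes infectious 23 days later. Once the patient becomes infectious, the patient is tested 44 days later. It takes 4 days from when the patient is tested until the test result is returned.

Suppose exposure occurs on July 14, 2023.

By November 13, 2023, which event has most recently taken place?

Exposure occurs: Jul 14, 2023.
The patient becomes infectious: Jul 14, 2023 + 23 days = Aug 6, 2023.
The patient is tested: Aug 6, 2023 + 44 days = Sep 19, 2023.
The test result is returned: Sep 19, 2023 + 4 days = Sep 23, 2023.
Isolation begins: Sep 23, 2023 + 8 weeks = Nov 18, 2023.
Nov 13, 2023 falls between when the test result is returned (Sep 23, 2023) and when isolation begins (Nov 18, 2023).

The test result is returned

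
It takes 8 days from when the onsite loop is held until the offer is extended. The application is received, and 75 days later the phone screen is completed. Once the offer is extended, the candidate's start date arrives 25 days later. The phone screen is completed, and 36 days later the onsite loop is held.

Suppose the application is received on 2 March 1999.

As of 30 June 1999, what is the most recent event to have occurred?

The application is received: Mar 2, 1999.
The phone screen is completed: Mar 2, 1999 + 75 days = May 16, 1999.
The onsite loop is held: May 16, 1999 + 36 days = Jun 21, 1999.
The offer is extended: Jun 21, 1999 + 8 days = Jun 29, 1999.
The candidate's start date arrives: Jun 29, 1999 + 25 days = Jul 24, 1999.
Jun 30, 1999 falls between when the offer is extended (Jun 29, 1999) and when the candidate's start date arrives (Jul 24, 1999).

The offer is extended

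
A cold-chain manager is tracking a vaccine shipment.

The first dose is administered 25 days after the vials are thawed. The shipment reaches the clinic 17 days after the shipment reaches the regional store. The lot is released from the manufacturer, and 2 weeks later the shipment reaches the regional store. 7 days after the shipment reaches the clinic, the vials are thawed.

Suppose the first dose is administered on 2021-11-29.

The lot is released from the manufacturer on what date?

The first dose is administered: Nov 29, 2021.
The vials are thawed: Nov 29, 2021 − 25 days = Nov 4, 2021.
The shipment reaches the clinic: Nov 4, 2021 − 7 days = Oct 28, 2021.
The shipment reaches the regional store: Oct 28, 2021 − 17 days = Oct 11, 2021.
The lot is released from the manufacturer: Oct 11, 2021 − 2 weeks = Sep 27, 2021.

2021-09-27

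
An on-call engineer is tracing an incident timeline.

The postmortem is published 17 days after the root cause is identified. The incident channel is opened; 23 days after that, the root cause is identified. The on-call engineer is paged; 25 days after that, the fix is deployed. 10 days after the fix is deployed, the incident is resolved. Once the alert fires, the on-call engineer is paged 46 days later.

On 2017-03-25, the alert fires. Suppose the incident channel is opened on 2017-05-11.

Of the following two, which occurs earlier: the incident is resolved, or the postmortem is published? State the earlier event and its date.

The incident is resolved — 2017-06-14

The alert fires: Mar 25, 2017.
The on-call engineer is paged: Mar 25, 2017 + 46 days = May 10, 2017.
The fix is deployed: May 10, 2017 + 25 days = Jun 4, 2017.
The incident is resolved: Jun 4, 2017 + 10 days = Jun 14, 2017.
The incident channel is opened: May 11, 2017.
The root cause is identified: May 11, 2017 + 23 days = Jun 3, 2017.
The postmortem is published: Jun 3, 2017 + 17 days = Jun 20, 2017.
Comparing: the incident is resolved on Jun 14, 2017 vs the postmortem is published on Jun 20, 2017. Earlier: the incident is resolved.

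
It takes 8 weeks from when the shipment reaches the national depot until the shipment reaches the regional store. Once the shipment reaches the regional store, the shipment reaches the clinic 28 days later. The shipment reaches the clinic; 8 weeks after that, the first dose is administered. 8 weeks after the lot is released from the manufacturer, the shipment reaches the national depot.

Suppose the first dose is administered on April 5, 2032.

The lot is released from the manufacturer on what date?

September 22, 2031

The first dose is administered: Apr 5, 2032.
The shipment reaches the clinic: Apr 5, 2032 − 8 weeks = Feb 9, 2032.
The shipment reaches the regional store: Feb 9, 2032 − 28 days = Jan 12, 2032.
The shipment reaches the national depot: Jan 12, 2032 − 8 weeks = Nov 17, 2031.
The lot is released from the manufacturer: Nov 17, 2031 − 8 weeks = Sep 22, 2031.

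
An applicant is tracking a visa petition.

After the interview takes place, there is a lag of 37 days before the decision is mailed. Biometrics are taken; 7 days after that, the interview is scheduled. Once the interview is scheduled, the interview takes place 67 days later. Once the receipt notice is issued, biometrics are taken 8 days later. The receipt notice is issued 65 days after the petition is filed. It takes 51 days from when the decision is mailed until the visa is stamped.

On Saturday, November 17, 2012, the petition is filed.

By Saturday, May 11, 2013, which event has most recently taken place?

The interview takes place

The petition is filed: Nov 17, 2012.
The receipt notice is issued: Nov 17, 2012 + 65 days = Jan 21, 2013.
Biometrics are taken: Jan 21, 2013 + 8 days = Jan 29, 2013.
The interview is scheduled: Jan 29, 2013 + 7 days = Feb 5, 2013.
The interview takes place: Feb 5, 2013 + 67 days = Apr 13, 2013.
The decision is mailed: Apr 13, 2013 + 37 days = May 20, 2013.
The visa is stamped: May 20, 2013 + 51 days = Jul 10, 2013.
May 11, 2013 falls between when the interview takes place (Apr 13, 2013) and when the decision is mailed (May 20, 2013).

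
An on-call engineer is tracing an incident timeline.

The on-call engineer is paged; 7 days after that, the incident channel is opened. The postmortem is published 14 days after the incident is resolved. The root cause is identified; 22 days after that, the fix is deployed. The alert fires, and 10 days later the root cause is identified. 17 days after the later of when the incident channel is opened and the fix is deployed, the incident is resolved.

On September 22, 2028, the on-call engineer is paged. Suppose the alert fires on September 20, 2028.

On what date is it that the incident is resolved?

The on-call engineer is paged: Sep 22, 2028.
The incident channel is opened: Sep 22, 2028 + 7 days = Sep 29, 2028.
The alert fires: Sep 20, 2028.
The root cause is identified: Sep 20, 2028 + 10 days = Sep 30, 2028.
The fix is deployed: Sep 30, 2028 + 22 days = Oct 22, 2028.
Both prerequisites met — the incident channel is opened (Sep 29, 2028), the fix is deployed (Oct 22, 2028); the later is Oct 22, 2028.
The incident is resolved: Oct 22, 2028 + 17 days = Nov 8, 2028.

November 8, 2028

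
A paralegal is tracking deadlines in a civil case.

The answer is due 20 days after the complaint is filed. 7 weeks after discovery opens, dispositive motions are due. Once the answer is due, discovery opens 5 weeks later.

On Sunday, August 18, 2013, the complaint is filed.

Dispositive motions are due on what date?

The complaint is filed: Aug 18, 2013.
The answer is due: Aug 18, 2013 + 20 days = Sep 7, 2013.
Discovery opens: Sep 7, 2013 + 5 weeks = Oct 12, 2013.
Dispositive motions are due: Oct 12, 2013 + 7 weeks = Nov 30, 2013.

Saturday, November 30, 2013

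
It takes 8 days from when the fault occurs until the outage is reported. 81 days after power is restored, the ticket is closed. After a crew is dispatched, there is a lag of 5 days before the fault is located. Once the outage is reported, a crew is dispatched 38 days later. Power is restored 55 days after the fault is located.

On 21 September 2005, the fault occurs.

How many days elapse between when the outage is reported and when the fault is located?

Causal path: the outage is reported → a crew is dispatched → the fault is located.
Total delay along the path: 38 + 5 = 43 days.

43 days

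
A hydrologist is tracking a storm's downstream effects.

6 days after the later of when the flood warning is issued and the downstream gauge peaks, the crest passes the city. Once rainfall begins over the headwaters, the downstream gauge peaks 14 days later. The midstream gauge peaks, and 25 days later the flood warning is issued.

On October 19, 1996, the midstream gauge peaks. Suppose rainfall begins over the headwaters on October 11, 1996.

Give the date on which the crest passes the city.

The midstream gauge peaks: Oct 19, 1996.
The flood warning is issued: Oct 19, 1996 + 25 days = Nov 13, 1996.
Rainfall begins over the headwaters: Oct 11, 1996.
The downstream gauge peaks: Oct 11, 1996 + 14 days = Oct 25, 1996.
Both prerequisites met — the flood warning is issued (Nov 13, 1996), the downstream gauge peaks (Oct 25, 1996); the later is Nov 13, 1996.
The crest passes the city: Nov 13, 1996 + 6 days = Nov 19, 1996.

November 19, 1996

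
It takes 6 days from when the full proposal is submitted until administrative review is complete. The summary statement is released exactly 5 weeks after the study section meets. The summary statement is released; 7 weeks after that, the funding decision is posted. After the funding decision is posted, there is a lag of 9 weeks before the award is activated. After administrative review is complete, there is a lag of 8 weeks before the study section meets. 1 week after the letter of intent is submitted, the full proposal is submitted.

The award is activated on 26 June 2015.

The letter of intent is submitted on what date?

The award is activated: Jun 26, 2015.
The funding decision is posted: Jun 26, 2015 − 9 weeks = Apr 24, 2015.
The summary statement is released: Apr 24, 2015 − 7 weeks = Mar 6, 2015.
The study section meets: Mar 6, 2015 − 5 weeks = Jan 30, 2015.
Administrative review is complete: Jan 30, 2015 − 8 weeks = Dec 5, 2014.
The full proposal is submitted: Dec 5, 2014 − 6 days = Nov 29, 2014.
The letter of intent is submitted: Nov 29, 2014 − 1 week = Nov 22, 2014.

22 November 2014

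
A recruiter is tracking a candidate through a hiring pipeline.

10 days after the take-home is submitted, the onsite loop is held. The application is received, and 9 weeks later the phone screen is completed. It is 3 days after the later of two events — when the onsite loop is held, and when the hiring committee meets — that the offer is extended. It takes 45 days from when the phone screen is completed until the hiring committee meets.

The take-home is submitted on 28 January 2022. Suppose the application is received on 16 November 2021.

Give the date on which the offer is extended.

The take-home is submitted: Jan 28, 2022.
The onsite loop is held: Jan 28, 2022 + 10 days = Feb 7, 2022.
The application is received: Nov 16, 2021.
The phone screen is completed: Nov 16, 2021 + 9 weeks = Jan 18, 2022.
The hiring committee meets: Jan 18, 2022 + 45 days = Mar 4, 2022.
Both prerequisites met — the onsite loop is held (Feb 7, 2022), the hiring committee meets (Mar 4, 2022); the later is Mar 4, 2022.
The offer is extended: Mar 4, 2022 + 3 days = Mar 7, 2022.

7 March 2022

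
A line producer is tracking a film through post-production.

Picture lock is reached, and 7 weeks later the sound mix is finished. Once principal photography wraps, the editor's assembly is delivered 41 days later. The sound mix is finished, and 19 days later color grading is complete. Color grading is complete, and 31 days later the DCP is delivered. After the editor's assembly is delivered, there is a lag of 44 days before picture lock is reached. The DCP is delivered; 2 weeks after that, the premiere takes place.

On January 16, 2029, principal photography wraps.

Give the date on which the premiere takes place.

Principal photography wraps: Jan 16, 2029.
The editor's assembly is delivered: Jan 16, 2029 + 41 days = Feb 26, 2029.
Picture lock is reached: Feb 26, 2029 + 44 days = Apr 11, 2029.
The sound mix is finished: Apr 11, 2029 + 7 weeks = May 30, 2029.
Color grading is complete: May 30, 2029 + 19 days = Jun 18, 2029.
The DCP is delivered: Jun 18, 2029 + 31 days = Jul 19, 2029.
The premiere takes place: Jul 19, 2029 + 2 weeks = Aug 2, 2029.

August 2, 2029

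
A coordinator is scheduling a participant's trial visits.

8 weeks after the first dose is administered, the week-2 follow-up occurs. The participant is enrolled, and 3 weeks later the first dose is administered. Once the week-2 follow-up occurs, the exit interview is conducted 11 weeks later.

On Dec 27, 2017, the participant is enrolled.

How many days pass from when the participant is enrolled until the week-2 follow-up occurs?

Causal path: the participant is enrolled → the first dose is administered → the week-2 follow-up occurs.
Total delay along the path: 3 + 8 weeks = 11 weeks = 77 days.

77 days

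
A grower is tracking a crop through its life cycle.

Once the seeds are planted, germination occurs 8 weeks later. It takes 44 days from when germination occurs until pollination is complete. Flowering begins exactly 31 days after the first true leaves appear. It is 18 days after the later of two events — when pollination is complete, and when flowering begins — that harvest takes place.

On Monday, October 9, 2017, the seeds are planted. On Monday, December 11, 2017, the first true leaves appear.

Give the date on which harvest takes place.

Sunday, February 4, 2018

The seeds are planted: Oct 9, 2017.
Germination occurs: Oct 9, 2017 + 8 weeks = Dec 4, 2017.
Pollination is complete: Dec 4, 2017 + 44 days = Jan 17, 2018.
The first true leaves appear: Dec 11, 2017.
Flowering begins: Dec 11, 2017 + 31 days = Jan 11, 2018.
Both prerequisites met — pollination is complete (Jan 17, 2018), flowering begins (Jan 11, 2018); the later is Jan 17, 2018.
Harvest takes place: Jan 17, 2018 + 18 days = Feb 4, 2018.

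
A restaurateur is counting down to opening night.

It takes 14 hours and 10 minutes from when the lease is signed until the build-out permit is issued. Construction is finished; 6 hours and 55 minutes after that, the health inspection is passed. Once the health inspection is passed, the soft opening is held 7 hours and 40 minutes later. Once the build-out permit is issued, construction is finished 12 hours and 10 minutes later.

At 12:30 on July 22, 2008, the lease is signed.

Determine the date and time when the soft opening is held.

05:25 on July 24, 2008

The lease is signed: 12:30 Jul 22, 2008.
The build-out permit is issued: 12:30 Jul 22, 2008 + 14h10m = 02:40 Jul 23, 2008.
Construction is finished: 02:40 Jul 23, 2008 + 12h10m = 14:50 Jul 23, 2008.
The health inspection is passed: 14:50 Jul 23, 2008 + 6h55m = 21:45 Jul 23, 2008.
The soft opening is held: 21:45 Jul 23, 2008 + 7h40m = 05:25 Jul 24, 2008.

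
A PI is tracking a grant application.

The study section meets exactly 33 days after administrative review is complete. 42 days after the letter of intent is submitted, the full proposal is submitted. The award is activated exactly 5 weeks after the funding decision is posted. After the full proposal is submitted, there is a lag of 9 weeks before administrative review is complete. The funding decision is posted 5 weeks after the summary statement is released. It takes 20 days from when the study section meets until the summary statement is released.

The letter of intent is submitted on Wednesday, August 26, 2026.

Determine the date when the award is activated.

Sunday, April 11, 2027

The letter of intent is submitted: Aug 26, 2026.
The full proposal is submitted: Aug 26, 2026 + 42 days = Oct 7, 2026.
Administrative review is complete: Oct 7, 2026 + 9 weeks = Dec 9, 2026.
The study section meets: Dec 9, 2026 + 33 days = Jan 11, 2027.
The summary statement is released: Jan 11, 2027 + 20 days = Jan 31, 2027.
The funding decision is posted: Jan 31, 2027 + 5 weeks = Mar 7, 2027.
The award is activated: Mar 7, 2027 + 5 weeks = Apr 11, 2027.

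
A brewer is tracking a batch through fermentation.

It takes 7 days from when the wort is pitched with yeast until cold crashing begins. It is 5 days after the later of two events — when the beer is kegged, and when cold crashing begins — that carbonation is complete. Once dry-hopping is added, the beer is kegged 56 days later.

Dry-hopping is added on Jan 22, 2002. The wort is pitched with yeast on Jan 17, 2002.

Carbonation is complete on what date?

Dry-hopping is added: Jan 22, 2002.
The beer is kegged: Jan 22, 2002 + 56 days = Mar 19, 2002.
The wort is pitched with yeast: Jan 17, 2002.
Cold crashing begins: Jan 17, 2002 + 7 days = Jan 24, 2002.
Both prerequisites met — the beer is kegged (Mar 19, 2002), cold crashing begins (Jan 24, 2002); the later is Mar 19, 2002.
Carbonation is complete: Mar 19, 2002 + 5 days = Mar 24, 2002.

Mar 24, 2002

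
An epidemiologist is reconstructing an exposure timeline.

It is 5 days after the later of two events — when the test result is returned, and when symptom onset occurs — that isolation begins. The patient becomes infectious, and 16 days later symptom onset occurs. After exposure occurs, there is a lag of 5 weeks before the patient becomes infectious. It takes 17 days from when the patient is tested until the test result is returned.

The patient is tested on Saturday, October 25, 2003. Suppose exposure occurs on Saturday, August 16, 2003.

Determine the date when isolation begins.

The patient is tested: Oct 25, 2003.
The test result is returned: Oct 25, 2003 + 17 days = Nov 11, 2003.
Exposure occurs: Aug 16, 2003.
The patient becomes infectious: Aug 16, 2003 + 5 weeks = Sep 20, 2003.
Symptom onset occurs: Sep 20, 2003 + 16 days = Oct 6, 2003.
Both prerequisites met — the test result is returned (Nov 11, 2003), symptom onset occurs (Oct 6, 2003); the later is Nov 11, 2003.
Isolation begins: Nov 11, 2003 + 5 days = Nov 16, 2003.

Sunday, November 16, 2003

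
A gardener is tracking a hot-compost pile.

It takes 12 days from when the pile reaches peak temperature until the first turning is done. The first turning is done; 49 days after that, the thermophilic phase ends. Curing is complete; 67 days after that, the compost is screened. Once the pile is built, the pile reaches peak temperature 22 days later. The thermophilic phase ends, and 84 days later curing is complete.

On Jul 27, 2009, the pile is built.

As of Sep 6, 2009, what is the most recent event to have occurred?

The pile is built: Jul 27, 2009.
The pile reaches peak temperature: Jul 27, 2009 + 22 days = Aug 18, 2009.
The first turning is done: Aug 18, 2009 + 12 days = Aug 30, 2009.
The thermophilic phase ends: Aug 30, 2009 + 49 days = Oct 18, 2009.
Curing is complete: Oct 18, 2009 + 84 days = Jan 10, 2010.
The compost is screened: Jan 10, 2010 + 67 days = Mar 18, 2010.
Sep 6, 2009 falls between when the first turning is done (Aug 30, 2009) and when the thermophilic phase ends (Oct 18, 2009).

The first turning is done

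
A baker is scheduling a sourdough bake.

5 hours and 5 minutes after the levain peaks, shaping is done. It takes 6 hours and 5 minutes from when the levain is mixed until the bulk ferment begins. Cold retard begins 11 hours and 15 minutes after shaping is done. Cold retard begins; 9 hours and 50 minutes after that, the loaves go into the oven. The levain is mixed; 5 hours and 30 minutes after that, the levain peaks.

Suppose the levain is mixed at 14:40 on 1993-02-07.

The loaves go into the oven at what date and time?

22:20 on 1993-02-08

The levain is mixed: 14:40 Feb 7, 1993.
The levain peaks: 14:40 Feb 7, 1993 + 5h30m = 20:10 Feb 7, 1993.
Shaping is done: 20:10 Feb 7, 1993 + 5h05m = 01:15 Feb 8, 1993.
Cold retard begins: 01:15 Feb 8, 1993 + 11h15m = 12:30 Feb 8, 1993.
The loaves go into the oven: 12:30 Feb 8, 1993 + 9h50m = 22:20 Feb 8, 1993.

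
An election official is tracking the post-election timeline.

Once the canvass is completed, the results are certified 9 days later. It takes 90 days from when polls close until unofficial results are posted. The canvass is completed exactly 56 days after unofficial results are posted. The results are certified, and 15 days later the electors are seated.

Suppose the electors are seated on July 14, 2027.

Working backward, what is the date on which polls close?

January 25, 2027

The electors are seated: Jul 14, 2027.
The results are certified: Jul 14, 2027 − 15 days = Jun 29, 2027.
The canvass is completed: Jun 29, 2027 − 9 days = Jun 20, 2027.
Unofficial results are posted: Jun 20, 2027 − 56 days = Apr 25, 2027.
Polls close: Apr 25, 2027 − 90 days = Jan 25, 2027.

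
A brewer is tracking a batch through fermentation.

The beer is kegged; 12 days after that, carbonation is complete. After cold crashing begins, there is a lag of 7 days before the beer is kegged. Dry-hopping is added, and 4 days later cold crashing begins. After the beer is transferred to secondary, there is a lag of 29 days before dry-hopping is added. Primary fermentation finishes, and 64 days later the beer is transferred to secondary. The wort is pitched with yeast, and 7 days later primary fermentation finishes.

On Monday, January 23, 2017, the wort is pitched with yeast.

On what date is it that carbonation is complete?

The wort is pitched with yeast: Jan 23, 2017.
Primary fermentation finishes: Jan 23, 2017 + 7 days = Jan 30, 2017.
The beer is transferred to secondary: Jan 30, 2017 + 64 days = Apr 4, 2017.
Dry-hopping is added: Apr 4, 2017 + 29 days = May 3, 2017.
Cold crashing begins: May 3, 2017 + 4 days = May 7, 2017.
The beer is kegged: May 7, 2017 + 7 days = May 14, 2017.
Carbonation is complete: May 14, 2017 + 12 days = May 26, 2017.

Friday, May 26, 2017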